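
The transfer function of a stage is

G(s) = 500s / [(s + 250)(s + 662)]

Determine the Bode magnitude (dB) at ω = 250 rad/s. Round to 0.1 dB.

At s = jω = j250:
zero at origin: s = j250 → |·| = 250, ∠ = 90.00°
pole (s+250): 250 + j250 → |·| = √(250²+250²) = √125000 ≈ 353.55, ∠ = arctan(250/250) ≈ 45.00°
pole (s+662): 662 + j250 → |·| = √(662²+250²) = √500744 ≈ 707.63, ∠ = arctan(250/662) ≈ 20.69°
|G| = 500 · 250 / 2.5018e+05 ≈ 0.49964
Gain = 20 log₁₀(0.49964) ≈ -6.03 dB

-6.0 dB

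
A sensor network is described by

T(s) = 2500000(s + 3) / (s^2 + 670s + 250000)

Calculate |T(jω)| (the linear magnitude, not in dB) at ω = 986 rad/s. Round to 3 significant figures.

At s = jω = j986:
zero (s+3): 3 + j986 → |·| = √(3²+986²) = √972205 ≈ 986, ∠ = arctan(986/3) ≈ 89.83°
quadratic: (j986)² + 670·j986 + 250000 = -722196 + j660620 → |·| ≈ 9.7877e+05, ∠ ≈ 137.55°
|T| = 2500000 · 986 / 9.7877e+05 ≈ 2518.5

2.52e+03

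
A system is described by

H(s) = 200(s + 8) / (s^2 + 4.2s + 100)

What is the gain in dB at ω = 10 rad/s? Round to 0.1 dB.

At s = jω = j10:
zero (s+8): 8 + j10 → |·| = √(8²+10²) = √164 ≈ 12.806, ∠ = arctan(10/8) ≈ 51.34°
quadratic: (j10)² + 4.2·j10 + 100 = 0 + j42 → |·| ≈ 42, ∠ ≈ 90.00°
|H| = 200 · 12.806 / 42 ≈ 60.981
Gain = 20 log₁₀(60.981) ≈ 35.70 dB

35.7 dB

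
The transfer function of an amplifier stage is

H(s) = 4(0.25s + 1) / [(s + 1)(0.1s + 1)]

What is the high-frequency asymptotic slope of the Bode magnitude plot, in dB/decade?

-20 dB/decade

Each pole contributes −20 dB/decade at high frequency; each zero contributes +20 dB/decade.
Net: 1 zero(s) − 2 pole(s) → -20 dB/decade.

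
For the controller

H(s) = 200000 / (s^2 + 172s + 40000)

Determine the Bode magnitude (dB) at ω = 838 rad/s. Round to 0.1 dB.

At s = jω = j838:
quadratic: (j838)² + 172·j838 + 40000 = -662244 + j144136 → |·| ≈ 6.7775e+05, ∠ ≈ 167.72°
|H| = 200000 / 6.7775e+05 ≈ 0.29509
Gain = 20 log₁₀(0.29509) ≈ -10.60 dB

-10.6 dB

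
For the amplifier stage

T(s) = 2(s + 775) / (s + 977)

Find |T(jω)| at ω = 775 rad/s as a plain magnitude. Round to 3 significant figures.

1.76

At s = jω = j775:
zero (s+775): 775 + j775 → |·| = √(775²+775²) = √1201250 ≈ 1096, ∠ = arctan(775/775) ≈ 45.00°
pole (s+977): 977 + j775 → |·| = √(977²+775²) = √1555154 ≈ 1247.1, ∠ = arctan(775/977) ≈ 38.42°
|T| = 2 · 1096 / 1247.1 ≈ 1.7577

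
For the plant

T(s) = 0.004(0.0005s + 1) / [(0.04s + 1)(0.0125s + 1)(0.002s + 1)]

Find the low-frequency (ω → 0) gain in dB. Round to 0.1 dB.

-48.0 dB

T(0) = 0.004 · 1 / 1 = 0.004
20 log₁₀(0.004) ≈ -47.96 dB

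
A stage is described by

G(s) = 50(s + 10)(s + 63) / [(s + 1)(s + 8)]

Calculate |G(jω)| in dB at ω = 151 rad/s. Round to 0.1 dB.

34.7 dB

At s = jω = j151:
zero (s+10): 10 + j151 → |·| = √(10²+151²) = √22901 ≈ 151.33, ∠ = arctan(151/10) ≈ 86.21°
zero (s+63): 63 + j151 → |·| = √(63²+151²) = √26770 ≈ 163.62, ∠ = arctan(151/63) ≈ 67.35°
pole (s+1): 1 + j151 → |·| = √(1²+151²) = √22802 ≈ 151, ∠ = arctan(151/1) ≈ 89.62°
pole (s+8): 8 + j151 → |·| = √(8²+151²) = √22865 ≈ 151.21, ∠ = arctan(151/8) ≈ 86.97°
|G| = 50 · 24761 / 22833 ≈ 54.222
Gain = 20 log₁₀(54.222) ≈ 34.68 dB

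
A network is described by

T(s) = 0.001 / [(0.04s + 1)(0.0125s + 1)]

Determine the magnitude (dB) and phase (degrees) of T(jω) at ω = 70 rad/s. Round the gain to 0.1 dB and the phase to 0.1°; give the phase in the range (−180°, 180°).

At ω = 70 rad/s:
pole (1 + j70·0.04) = 1 + j2.8 → |·| ≈ 2.9732, ∠ ≈ 70.35°
pole (1 + j70·0.0125) = 1 + j0.875 → |·| ≈ 1.3288, ∠ ≈ 41.19°
|T| = 0.001 · 1 / (2.9732 · 1.3288) ≈ 0.00025311
Gain = 20 log₁₀(0.00025311) ≈ -71.93 dB
∠T = (0°) − (70.35° + 41.19°) = -111.54°

-71.9 dB, -111.5°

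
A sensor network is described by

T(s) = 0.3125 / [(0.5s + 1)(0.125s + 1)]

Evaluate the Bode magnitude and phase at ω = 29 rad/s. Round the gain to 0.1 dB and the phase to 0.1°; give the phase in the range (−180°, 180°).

-44.9 dB, -160.6°

At ω = 29 rad/s:
pole (1 + j29·0.5) = 1 + j14.5 → |·| ≈ 14.534, ∠ ≈ 86.05°
pole (1 + j29·0.125) = 1 + j3.625 → |·| ≈ 3.7604, ∠ ≈ 74.58°
|T| = 0.3125 · 1 / (14.534 · 3.7604) ≈ 0.0057178
Gain = 20 log₁₀(0.0057178) ≈ -44.86 dB
∠T = (0°) − (86.05° + 74.58°) = -160.63°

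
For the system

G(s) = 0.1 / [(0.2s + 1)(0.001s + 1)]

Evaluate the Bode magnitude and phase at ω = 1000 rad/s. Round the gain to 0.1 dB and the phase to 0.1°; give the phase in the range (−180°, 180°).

-69.0 dB, -134.7°

At ω = 1000 rad/s:
pole (1 + j1000·0.2) = 1 + j200 → |·| ≈ 200, ∠ ≈ 89.71°
pole (1 + j1000·0.001) = 1 + j1 → |·| ≈ 1.4142, ∠ ≈ 45.00°
|G| = 0.1 · 1 / (200 · 1.4142) ≈ 0.00035356
Gain = 20 log₁₀(0.00035356) ≈ -69.03 dB
∠G = (0°) − (89.71° + 45.00°) = -134.71°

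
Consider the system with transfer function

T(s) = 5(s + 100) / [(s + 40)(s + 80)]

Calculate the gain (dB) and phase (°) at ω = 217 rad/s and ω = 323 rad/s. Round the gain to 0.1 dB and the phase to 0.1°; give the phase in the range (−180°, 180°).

At s = jω = j217:
zero (s+100): 100 + j217 → |·| = √(100²+217²) = √57089 ≈ 238.93, ∠ = arctan(217/100) ≈ 65.26°
pole (s+40): 40 + j217 → |·| = √(40²+217²) = √48689 ≈ 220.66, ∠ = arctan(217/40) ≈ 79.56°
pole (s+80): 80 + j217 → |·| = √(80²+217²) = √53489 ≈ 231.28, ∠ = arctan(217/80) ≈ 69.76°
|T| = 5 · 238.93 / 51034 ≈ 0.023409
Gain = 20 log₁₀(0.023409) ≈ -32.61 dB
∠T = 65.26° − 149.32° = -84.06°

At s = jω = j323:
zero (s+100): 100 + j323 → |·| = √(100²+323²) = √114329 ≈ 338.13, ∠ = arctan(323/100) ≈ 72.80°
pole (s+40): 40 + j323 → |·| = √(40²+323²) = √105929 ≈ 325.47, ∠ = arctan(323/40) ≈ 82.94°
pole (s+80): 80 + j323 → |·| = √(80²+323²) = √110729 ≈ 332.76, ∠ = arctan(323/80) ≈ 76.09°
|T| = 5 · 338.13 / 1.083e+05 ≈ 0.015611
Gain = 20 log₁₀(0.015611) ≈ -36.13 dB
∠T = 72.80° − 159.03° = -86.23°

ω = 217: -32.6 dB, -84.1°; ω = 323: -36.1 dB, -86.2°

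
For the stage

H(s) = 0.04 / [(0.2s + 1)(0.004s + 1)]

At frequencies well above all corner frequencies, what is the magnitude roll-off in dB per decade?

Each pole contributes −20 dB/decade at high frequency; each zero contributes +20 dB/decade.
Net: 0 zero(s) − 2 pole(s) → -40 dB/decade.

-40 dB/decade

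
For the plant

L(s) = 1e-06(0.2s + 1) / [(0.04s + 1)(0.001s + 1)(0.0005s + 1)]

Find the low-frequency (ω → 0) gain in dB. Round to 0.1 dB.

-120.0 dB

L(0) = 1e-06 · 1 / 1 = 1e-06
20 log₁₀(1e-06) ≈ -120.00 dB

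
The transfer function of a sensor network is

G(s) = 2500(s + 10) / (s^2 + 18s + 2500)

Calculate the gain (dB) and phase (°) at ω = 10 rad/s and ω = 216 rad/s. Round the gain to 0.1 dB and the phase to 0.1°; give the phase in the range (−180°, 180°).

ω = 10: 23.3 dB, 40.7°; ω = 216: 21.7 dB, -87.6°

At s = jω = j10:
zero (s+10): 10 + j10 → |·| = √(10²+10²) = √200 ≈ 14.142, ∠ = arctan(10/10) ≈ 45.00°
quadratic: (j10)² + 18·j10 + 2500 = 2400 + j180 → |·| ≈ 2406.7, ∠ ≈ 4.29°
|G| = 2500 · 14.142 / 2406.7 ≈ 14.69
Gain = 20 log₁₀(14.69) ≈ 23.34 dB
∠G = 45.00° − 4.29° = 40.71°

At s = jω = j216:
zero (s+10): 10 + j216 → |·| = √(10²+216²) = √46756 ≈ 216.23, ∠ = arctan(216/10) ≈ 87.35°
quadratic: (j216)² + 18·j216 + 2500 = -44156 + j3888 → |·| ≈ 44327, ∠ ≈ 174.97°
|G| = 2500 · 216.23 / 44327 ≈ 12.195
Gain = 20 log₁₀(12.195) ≈ 21.72 dB
∠G = 87.35° − 174.97° = -87.62°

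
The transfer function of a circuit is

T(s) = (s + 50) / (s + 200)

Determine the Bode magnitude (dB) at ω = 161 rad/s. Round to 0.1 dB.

-3.7 dB

Substitute s = j161:
Numerator: (j161) + 50 = 50 + j161
Denominator: (j161) + 200 = 200 + j161
|N| = √(50² + 161²) ≈ 168.59, ∠N ≈ 72.75°
|D| = √(200² + 161²) ≈ 256.75, ∠D ≈ 38.83°
|T| = 168.59 / 256.75 ≈ 0.65663
Gain = 20 log₁₀(0.65663) ≈ -3.65 dB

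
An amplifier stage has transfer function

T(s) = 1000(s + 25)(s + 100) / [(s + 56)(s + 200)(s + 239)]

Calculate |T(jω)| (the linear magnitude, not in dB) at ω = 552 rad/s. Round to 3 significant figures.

1.58

At s = jω = j552:
zero (s+25): 25 + j552 → |·| = √(25²+552²) = √305329 ≈ 552.57, ∠ = arctan(552/25) ≈ 87.41°
zero (s+100): 100 + j552 → |·| = √(100²+552²) = √314704 ≈ 560.98, ∠ = arctan(552/100) ≈ 79.73°
pole (s+56): 56 + j552 → |·| = √(56²+552²) = √307840 ≈ 554.83, ∠ = arctan(552/56) ≈ 84.21°
pole (s+200): 200 + j552 → |·| = √(200²+552²) = √344704 ≈ 587.11, ∠ = arctan(552/200) ≈ 70.08°
pole (s+239): 239 + j552 → |·| = √(239²+552²) = √361825 ≈ 601.52, ∠ = arctan(552/239) ≈ 66.59°
|T| = 1000 · 3.0998e+05 / 1.9594e+08 ≈ 1.582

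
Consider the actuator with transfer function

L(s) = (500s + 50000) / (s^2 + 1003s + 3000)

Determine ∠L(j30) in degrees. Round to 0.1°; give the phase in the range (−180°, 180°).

-69.3°

Substitute s = j30:
Numerator: 500(j30) + 50000 = 50000 + j15000
Denominator: (j30)^2 + 1003(j30) + 3000 = 2100 + j30090
|N| = √(50000² + 15000²) ≈ 52202, ∠N ≈ 16.70°
|D| = √(2100² + 30090²) ≈ 30163, ∠D ≈ 86.01°
∠L = 16.70° − 86.01° = -69.31°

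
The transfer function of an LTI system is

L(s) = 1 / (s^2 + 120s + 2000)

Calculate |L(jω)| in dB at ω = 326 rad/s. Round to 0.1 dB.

-100.9 dB

Substitute s = j326:
Numerator: 1 = 1 + j0
Denominator: (j326)^2 + 120(j326) + 2000 = -104276 + j39120
|N| = √(1² + 0²) ≈ 1, ∠N ≈ 0.00°
|D| = √(104276² + 39120²) ≈ 1.1137e+05, ∠D ≈ 159.44°
|L| = 1 / 1.1137e+05 ≈ 8.9791e-06
Gain = 20 log₁₀(8.9791e-06) ≈ -100.94 dB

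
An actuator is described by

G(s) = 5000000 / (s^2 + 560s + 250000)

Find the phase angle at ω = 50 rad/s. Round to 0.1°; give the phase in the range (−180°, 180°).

At s = jω = j50:
quadratic: (j50)² + 560·j50 + 250000 = 247500 + j28000 → |·| ≈ 2.4908e+05, ∠ ≈ 6.45°
∠G = 0.00° − 6.45° = -6.45°

-6.5°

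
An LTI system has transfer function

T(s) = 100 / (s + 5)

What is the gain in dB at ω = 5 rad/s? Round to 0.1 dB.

23.0 dB

At s = jω = j5:
pole (s+5): 5 + j5 → |·| = √(5²+5²) = √50 ≈ 7.0711, ∠ = arctan(5/5) ≈ 45.00°
|T| = 100 / 7.0711 ≈ 14.142
Gain = 20 log₁₀(14.142) ≈ 23.01 dB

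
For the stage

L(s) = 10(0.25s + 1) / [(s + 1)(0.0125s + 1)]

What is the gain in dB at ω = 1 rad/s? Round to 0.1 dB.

At ω = 1 rad/s:
zero (1 + j1·0.25) = 1 + j0.25 → |·| ≈ 1.0308, ∠ ≈ 14.04°
pole (1 + j1·1) = 1 + j1 → |·| ≈ 1.4142, ∠ ≈ 45.00°
pole (1 + j1·0.0125) = 1 + j0.0125 → |·| ≈ 1.0001, ∠ ≈ 0.72°
|L| = 10 · 1.0308 / (1.4142 · 1.0001) ≈ 7.2882
Gain = 20 log₁₀(7.2882) ≈ 17.25 dB

17.3 dB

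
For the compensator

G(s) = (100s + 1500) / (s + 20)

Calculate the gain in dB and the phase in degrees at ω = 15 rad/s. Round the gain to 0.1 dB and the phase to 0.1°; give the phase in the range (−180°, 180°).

Substitute s = j15:
Numerator: 100(j15) + 1500 = 1500 + j1500
Denominator: (j15) + 20 = 20 + j15
|N| = √(1500² + 1500²) ≈ 2121.3, ∠N ≈ 45.00°
|D| = √(20² + 15²) ≈ 25, ∠D ≈ 36.87°
|G| = 2121.3 / 25 ≈ 84.852
Gain = 20 log₁₀(84.852) ≈ 38.57 dB
∠G = 45.00° − 36.87° = 8.13°

38.6 dB, 8.1°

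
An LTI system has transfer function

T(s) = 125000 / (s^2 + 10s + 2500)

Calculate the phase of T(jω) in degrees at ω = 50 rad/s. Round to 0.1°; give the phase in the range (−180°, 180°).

-90.0°

At s = jω = j50:
quadratic: (j50)² + 10·j50 + 2500 = 0 + j500 → |·| ≈ 500, ∠ ≈ 90.00°
∠T = 0.00° − 90.00° = -90.00°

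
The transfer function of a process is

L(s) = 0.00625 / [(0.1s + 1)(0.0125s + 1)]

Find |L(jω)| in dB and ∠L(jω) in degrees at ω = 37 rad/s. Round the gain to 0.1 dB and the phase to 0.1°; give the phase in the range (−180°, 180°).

-56.6 dB, -99.7°

At ω = 37 rad/s:
pole (1 + j37·0.1) = 1 + j3.7 → |·| ≈ 3.8328, ∠ ≈ 74.88°
pole (1 + j37·0.0125) = 1 + j0.4625 → |·| ≈ 1.1018, ∠ ≈ 24.82°
|L| = 0.00625 · 1 / (3.8328 · 1.1018) ≈ 0.00148
Gain = 20 log₁₀(0.00148) ≈ -56.59 dB
∠L = (0°) − (74.88° + 24.82°) = -99.70°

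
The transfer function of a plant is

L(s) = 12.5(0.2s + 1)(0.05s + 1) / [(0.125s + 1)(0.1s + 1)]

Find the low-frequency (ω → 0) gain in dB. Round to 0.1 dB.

21.9 dB

L(0) = 12.5 · 1 / 1 = 12.5
20 log₁₀(12.5) ≈ 21.94 dB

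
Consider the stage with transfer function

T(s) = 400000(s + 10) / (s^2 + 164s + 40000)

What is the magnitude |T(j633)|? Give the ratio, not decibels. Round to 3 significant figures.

At s = jω = j633:
zero (s+10): 10 + j633 → |·| = √(10²+633²) = √400789 ≈ 633.08, ∠ = arctan(633/10) ≈ 89.09°
quadratic: (j633)² + 164·j633 + 40000 = -360689 + j103812 → |·| ≈ 3.7533e+05, ∠ ≈ 163.94°
|T| = 400000 · 633.08 / 3.7533e+05 ≈ 674.69

675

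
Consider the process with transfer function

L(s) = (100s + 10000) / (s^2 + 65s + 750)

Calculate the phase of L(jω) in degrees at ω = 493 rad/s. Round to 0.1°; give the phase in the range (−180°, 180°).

-93.9°

Substitute s = j493:
Numerator: 100(j493) + 10000 = 10000 + j49300
Denominator: (j493)^2 + 65(j493) + 750 = -242299 + j32045
|N| = √(10000² + 49300²) ≈ 50304, ∠N ≈ 78.53°
|D| = √(242299² + 32045²) ≈ 2.4441e+05, ∠D ≈ 172.47°
∠L = 78.53° − 172.47° = -93.94°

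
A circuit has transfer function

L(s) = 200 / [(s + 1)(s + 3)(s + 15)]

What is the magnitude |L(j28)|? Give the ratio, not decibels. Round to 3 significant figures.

0.00798

At s = jω = j28:
pole (s+1): 1 + j28 → |·| = √(1²+28²) = √785 ≈ 28.018, ∠ = arctan(28/1) ≈ 87.95°
pole (s+3): 3 + j28 → |·| = √(3²+28²) = √793 ≈ 28.16, ∠ = arctan(28/3) ≈ 83.88°
pole (s+15): 15 + j28 → |·| = √(15²+28²) = √1009 ≈ 31.765, ∠ = arctan(28/15) ≈ 61.82°
|L| = 200 / 25062 ≈ 0.0079802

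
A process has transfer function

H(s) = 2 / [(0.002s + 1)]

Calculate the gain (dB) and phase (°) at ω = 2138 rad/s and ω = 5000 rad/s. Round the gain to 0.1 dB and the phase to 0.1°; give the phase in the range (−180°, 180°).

ω = 2138: -6.8 dB, -76.8°; ω = 5000: -14.0 dB, -84.3°

At ω = 2138 rad/s:
pole (1 + j2138·0.002) = 1 + j4.276 → |·| ≈ 4.3914, ∠ ≈ 76.84°
|H| = 2 · 1 / (4.3914) ≈ 0.45544
Gain = 20 log₁₀(0.45544) ≈ -6.83 dB
∠H = (0°) − (76.84°) = -76.84°

At ω = 5000 rad/s:
pole (1 + j5000·0.002) = 1 + j10 → |·| ≈ 10.05, ∠ ≈ 84.29°
|H| = 2 · 1 / (10.05) ≈ 0.199
Gain = 20 log₁₀(0.199) ≈ -14.02 dB
∠H = (0°) − (84.29°) = -84.29°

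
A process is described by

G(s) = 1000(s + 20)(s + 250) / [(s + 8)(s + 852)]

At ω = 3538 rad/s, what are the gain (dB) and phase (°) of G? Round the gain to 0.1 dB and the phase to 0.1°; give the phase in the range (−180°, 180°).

At s = jω = j3538:
zero (s+20): 20 + j3538 → |·| = √(20²+3538²) = √12517844 ≈ 3538.1, ∠ = arctan(3538/20) ≈ 89.68°
zero (s+250): 250 + j3538 → |·| = √(250²+3538²) = √12579944 ≈ 3546.8, ∠ = arctan(3538/250) ≈ 85.96°
pole (s+8): 8 + j3538 → |·| = √(8²+3538²) = √12517508 ≈ 3538, ∠ = arctan(3538/8) ≈ 89.87°
pole (s+852): 852 + j3538 → |·| = √(852²+3538²) = √13243348 ≈ 3639.1, ∠ = arctan(3538/852) ≈ 76.46°
|G| = 1000 · 1.2549e+07 / 1.2875e+07 ≈ 974.68
Gain = 20 log₁₀(974.68) ≈ 59.78 dB
∠G = 175.64° − 166.33° = 9.31°

59.8 dB, 9.3°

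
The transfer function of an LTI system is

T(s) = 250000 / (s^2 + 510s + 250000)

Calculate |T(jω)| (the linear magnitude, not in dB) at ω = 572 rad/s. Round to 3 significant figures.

At s = jω = j572:
quadratic: (j572)² + 510·j572 + 250000 = -77184 + j291720 → |·| ≈ 3.0176e+05, ∠ ≈ 104.82°
|T| = 250000 / 3.0176e+05 ≈ 0.82847

0.828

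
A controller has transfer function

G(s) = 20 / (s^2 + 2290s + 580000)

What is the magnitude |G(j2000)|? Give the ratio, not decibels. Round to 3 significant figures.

Substitute s = j2000:
Numerator: 20 = 20 + j0
Denominator: (j2000)^2 + 2290(j2000) + 580000 = -3420000 + j4580000
|N| = √(20² + 0²) ≈ 20, ∠N ≈ 0.00°
|D| = √(3420000² + 4580000²) ≈ 5.716e+06, ∠D ≈ 126.75°
|G| = 20 / 5.716e+06 ≈ 3.499e-06

3.50e-06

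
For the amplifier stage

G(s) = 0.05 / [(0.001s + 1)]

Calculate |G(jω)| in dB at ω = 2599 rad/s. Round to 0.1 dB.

At ω = 2599 rad/s:
pole (1 + j2599·0.001) = 1 + j2.599 → |·| ≈ 2.7847, ∠ ≈ 68.96°
|G| = 0.05 · 1 / (2.7847) ≈ 0.017955
Gain = 20 log₁₀(0.017955) ≈ -34.92 dB

-34.9 dB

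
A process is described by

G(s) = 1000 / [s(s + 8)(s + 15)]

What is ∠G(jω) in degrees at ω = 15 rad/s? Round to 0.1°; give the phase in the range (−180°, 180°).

163.1°

At s = jω = j15:
pole (s+8): 8 + j15 → |·| = √(8²+15²) = √289 ≈ 17, ∠ = arctan(15/8) ≈ 61.93°
pole (s+15): 15 + j15 → |·| = √(15²+15²) = √450 ≈ 21.213, ∠ = arctan(15/15) ≈ 45.00°
pole at origin: |s| = 15, ∠ = 90.00° (in denominator)
∠G = 0.00° − 196.93° = -196.93° ≡ 163.07° (principal value)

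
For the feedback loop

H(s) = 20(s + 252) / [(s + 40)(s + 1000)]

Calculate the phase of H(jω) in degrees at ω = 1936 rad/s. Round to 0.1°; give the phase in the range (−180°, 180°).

At s = jω = j1936:
zero (s+252): 252 + j1936 → |·| = √(252²+1936²) = √3811600 ≈ 1952.3, ∠ = arctan(1936/252) ≈ 82.58°
pole (s+40): 40 + j1936 → |·| = √(40²+1936²) = √3749696 ≈ 1936.4, ∠ = arctan(1936/40) ≈ 88.82°
pole (s+1000): 1000 + j1936 → |·| = √(1000²+1936²) = √4748096 ≈ 2179, ∠ = arctan(1936/1000) ≈ 62.68°
∠H = 82.58° − 151.50° = -68.92°

-68.9°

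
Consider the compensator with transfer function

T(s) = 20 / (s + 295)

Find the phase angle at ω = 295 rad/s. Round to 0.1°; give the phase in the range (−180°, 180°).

-45.0°

Substitute s = j295:
Numerator: 20 = 20 + j0
Denominator: (j295) + 295 = 295 + j295
|N| = √(20² + 0²) ≈ 20, ∠N ≈ 0.00°
|D| = √(295² + 295²) ≈ 417.19, ∠D ≈ 45.00°
∠T = 0.00° − 45.00° = -45.00°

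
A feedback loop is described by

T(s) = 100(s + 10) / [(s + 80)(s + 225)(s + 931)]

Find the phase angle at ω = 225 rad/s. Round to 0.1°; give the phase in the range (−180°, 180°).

-41.6°

At s = jω = j225:
zero (s+10): 10 + j225 → |·| = √(10²+225²) = √50725 ≈ 225.22, ∠ = arctan(225/10) ≈ 87.46°
pole (s+80): 80 + j225 → |·| = √(80²+225²) = √57025 ≈ 238.8, ∠ = arctan(225/80) ≈ 70.43°
pole (s+225): 225 + j225 → |·| = √(225²+225²) = √101250 ≈ 318.2, ∠ = arctan(225/225) ≈ 45.00°
pole (s+931): 931 + j225 → |·| = √(931²+225²) = √917386 ≈ 957.8, ∠ = arctan(225/931) ≈ 13.59°
∠T = 87.46° − 129.02° = -41.56°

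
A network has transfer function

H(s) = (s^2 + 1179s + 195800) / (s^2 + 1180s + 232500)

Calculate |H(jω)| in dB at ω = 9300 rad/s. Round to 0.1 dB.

0.0 dB

Substitute s = j9300:
Numerator: (j9300)^2 + 1179(j9300) + 195800 = -86294200 + j10964700
Denominator: (j9300)^2 + 1180(j9300) + 232500 = -86257500 + j10974000
|N| = √(86294200² + 10964700²) ≈ 8.6988e+07, ∠N ≈ 172.76°
|D| = √(86257500² + 10974000²) ≈ 8.6953e+07, ∠D ≈ 172.75°
|H| = 8.6988e+07 / 8.6953e+07 ≈ 1.0004
Gain = 20 log₁₀(1.0004) ≈ 0.00 dB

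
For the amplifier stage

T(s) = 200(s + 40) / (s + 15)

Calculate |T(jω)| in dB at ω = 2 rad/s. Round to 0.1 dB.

54.5 dB

At s = jω = j2:
zero (s+40): 40 + j2 → |·| = √(40²+2²) = √1604 ≈ 40.05, ∠ = arctan(2/40) ≈ 2.86°
pole (s+15): 15 + j2 → |·| = √(15²+2²) = √229 ≈ 15.133, ∠ = arctan(2/15) ≈ 7.59°
|T| = 200 · 40.05 / 15.133 ≈ 529.31
Gain = 20 log₁₀(529.31) ≈ 54.47 dB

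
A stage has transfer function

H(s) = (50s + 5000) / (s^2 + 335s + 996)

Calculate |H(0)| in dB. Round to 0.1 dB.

14.0 dB

H(0) = 5000 / 996 ≈ 5.0201
20 log₁₀(5.0201) ≈ 14.01 dB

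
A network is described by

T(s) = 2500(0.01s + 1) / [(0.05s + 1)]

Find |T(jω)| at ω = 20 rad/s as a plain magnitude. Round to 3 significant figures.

At ω = 20 rad/s:
zero (1 + j20·0.01) = 1 + j0.2 → |·| ≈ 1.0198, ∠ ≈ 11.31°
pole (1 + j20·0.05) = 1 + j1 → |·| ≈ 1.4142, ∠ ≈ 45.00°
|T| = 2500 · 1.0198 / (1.4142) ≈ 1802.8

1.80e+03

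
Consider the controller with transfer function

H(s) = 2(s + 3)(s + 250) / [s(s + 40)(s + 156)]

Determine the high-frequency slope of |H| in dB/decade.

-20 dB/decade

Each pole contributes −20 dB/decade at high frequency; each zero contributes +20 dB/decade.
Net: 2 zero(s) − 3 pole(s) → -20 dB/decade.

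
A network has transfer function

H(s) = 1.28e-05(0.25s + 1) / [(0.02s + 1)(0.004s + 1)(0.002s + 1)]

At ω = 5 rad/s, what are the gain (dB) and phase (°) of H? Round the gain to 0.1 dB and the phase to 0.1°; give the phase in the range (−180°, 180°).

At ω = 5 rad/s:
zero (1 + j5·0.25) = 1 + j1.25 → |·| ≈ 1.6008, ∠ ≈ 51.34°
pole (1 + j5·0.02) = 1 + j0.1 → |·| ≈ 1.005, ∠ ≈ 5.71°
pole (1 + j5·0.004) = 1 + j0.02 → |·| ≈ 1.0002, ∠ ≈ 1.15°
pole (1 + j5·0.002) = 1 + j0.01 → |·| ≈ 1, ∠ ≈ 0.57°
|H| = 1.28e-05 · 1.6008 / (1.005 · 1.0002 · 1) ≈ 2.0384e-05
Gain = 20 log₁₀(2.0384e-05) ≈ -93.81 dB
∠H = (51.34°) − (5.71° + 1.15° + 0.57°) = 43.91°

-93.8 dB, 43.9°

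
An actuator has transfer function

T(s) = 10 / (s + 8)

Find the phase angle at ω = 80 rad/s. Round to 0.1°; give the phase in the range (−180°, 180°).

-84.3°

At s = jω = j80:
pole (s+8): 8 + j80 → |·| = √(8²+80²) = √6464 ≈ 80.399, ∠ = arctan(80/8) ≈ 84.29°
∠T = 0.00° − 84.29° = -84.29°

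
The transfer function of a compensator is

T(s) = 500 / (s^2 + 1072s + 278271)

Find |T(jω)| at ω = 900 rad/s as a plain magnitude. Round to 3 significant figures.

0.000454

Substitute s = j900:
Numerator: 500 = 500 + j0
Denominator: (j900)^2 + 1072(j900) + 278271 = -531729 + j964800
|N| = √(500² + 0²) ≈ 500, ∠N ≈ 0.00°
|D| = √(531729² + 964800²) ≈ 1.1016e+06, ∠D ≈ 118.86°
|T| = 500 / 1.1016e+06 ≈ 0.00045389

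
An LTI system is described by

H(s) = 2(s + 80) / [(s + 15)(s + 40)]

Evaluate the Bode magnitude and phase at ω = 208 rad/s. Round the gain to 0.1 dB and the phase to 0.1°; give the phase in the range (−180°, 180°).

At s = jω = j208:
zero (s+80): 80 + j208 → |·| = √(80²+208²) = √49664 ≈ 222.85, ∠ = arctan(208/80) ≈ 68.96°
pole (s+15): 15 + j208 → |·| = √(15²+208²) = √43489 ≈ 208.54, ∠ = arctan(208/15) ≈ 85.88°
pole (s+40): 40 + j208 → |·| = √(40²+208²) = √44864 ≈ 211.81, ∠ = arctan(208/40) ≈ 79.11°
|H| = 2 · 222.85 / 44171 ≈ 0.01009
Gain = 20 log₁₀(0.01009) ≈ -39.92 dB
∠H = 68.96° − 164.99° = -96.03°

-39.9 dB, -96.0°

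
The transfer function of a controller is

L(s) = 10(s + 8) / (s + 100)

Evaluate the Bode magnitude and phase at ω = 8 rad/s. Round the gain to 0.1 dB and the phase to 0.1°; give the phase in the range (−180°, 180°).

1.0 dB, 40.4°

At s = jω = j8:
zero (s+8): 8 + j8 → |·| = √(8²+8²) = √128 ≈ 11.314, ∠ = arctan(8/8) ≈ 45.00°
pole (s+100): 100 + j8 → |·| = √(100²+8²) = √10064 ≈ 100.32, ∠ = arctan(8/100) ≈ 4.57°
|L| = 10 · 11.314 / 100.32 ≈ 1.1278
Gain = 20 log₁₀(1.1278) ≈ 1.04 dB
∠L = 45.00° − 4.57° = 40.43°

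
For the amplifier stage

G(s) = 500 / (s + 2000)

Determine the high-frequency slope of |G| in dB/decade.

-20 dB/decade

Each pole contributes −20 dB/decade at high frequency; each zero contributes +20 dB/decade.
Net: 0 zero(s) − 1 pole(s) → -20 dB/decade.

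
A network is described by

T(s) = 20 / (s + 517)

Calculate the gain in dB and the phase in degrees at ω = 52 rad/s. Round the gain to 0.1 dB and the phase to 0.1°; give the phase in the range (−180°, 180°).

At s = jω = j52:
pole (s+517): 517 + j52 → |·| = √(517²+52²) = √269993 ≈ 519.61, ∠ = arctan(52/517) ≈ 5.74°
|T| = 20 / 519.61 ≈ 0.03849
Gain = 20 log₁₀(0.03849) ≈ -28.29 dB
∠T = 0.00° − 5.74° = -5.74°

-28.3 dB, -5.7°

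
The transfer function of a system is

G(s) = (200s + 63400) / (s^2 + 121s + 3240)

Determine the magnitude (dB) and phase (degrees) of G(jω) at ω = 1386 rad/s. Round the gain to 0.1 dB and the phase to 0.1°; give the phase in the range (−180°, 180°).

Substitute s = j1386:
Numerator: 200(j1386) + 63400 = 63400 + j277200
Denominator: (j1386)^2 + 121(j1386) + 3240 = -1917756 + j167706
|N| = √(63400² + 277200²) ≈ 2.8436e+05, ∠N ≈ 77.12°
|D| = √(1917756² + 167706²) ≈ 1.9251e+06, ∠D ≈ 175.00°
|G| = 2.8436e+05 / 1.9251e+06 ≈ 0.14771
Gain = 20 log₁₀(0.14771) ≈ -16.61 dB
∠G = 77.12° − 175.00° = -97.88°

-16.6 dB, -97.9°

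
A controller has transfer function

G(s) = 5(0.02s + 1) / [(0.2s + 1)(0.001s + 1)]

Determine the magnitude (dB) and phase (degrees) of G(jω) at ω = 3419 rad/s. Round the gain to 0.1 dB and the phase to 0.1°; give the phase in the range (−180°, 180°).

-17.1 dB, -74.5°

At ω = 3419 rad/s:
zero (1 + j3419·0.02) = 1 + j68.38 → |·| ≈ 68.387, ∠ ≈ 89.16°
pole (1 + j3419·0.2) = 1 + j683.8 → |·| ≈ 683.8, ∠ ≈ 89.92°
pole (1 + j3419·0.001) = 1 + j3.419 → |·| ≈ 3.5622, ∠ ≈ 73.70°
|G| = 5 · 68.387 / (683.8 · 3.5622) ≈ 0.14038
Gain = 20 log₁₀(0.14038) ≈ -17.05 dB
∠G = (89.16°) − (89.92° + 73.70°) = -74.46°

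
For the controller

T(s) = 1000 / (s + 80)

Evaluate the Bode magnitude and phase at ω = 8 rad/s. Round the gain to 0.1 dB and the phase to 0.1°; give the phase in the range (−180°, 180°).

21.9 dB, -5.7°

Substitute s = j8:
Numerator: 1000 = 1000 + j0
Denominator: (j8) + 80 = 80 + j8
|N| = √(1000² + 0²) ≈ 1000, ∠N ≈ 0.00°
|D| = √(80² + 8²) ≈ 80.399, ∠D ≈ 5.71°
|T| = 1000 / 80.399 ≈ 12.438
Gain = 20 log₁₀(12.438) ≈ 21.90 dB
∠T = 0.00° − 5.71° = -5.71°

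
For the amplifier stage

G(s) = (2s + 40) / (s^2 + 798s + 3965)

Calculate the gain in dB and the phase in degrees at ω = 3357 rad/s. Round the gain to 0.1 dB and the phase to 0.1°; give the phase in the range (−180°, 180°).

Substitute s = j3357:
Numerator: 2(j3357) + 40 = 40 + j6714
Denominator: (j3357)^2 + 798(j3357) + 3965 = -11265484 + j2678886
|N| = √(40² + 6714²) ≈ 6714.1, ∠N ≈ 89.66°
|D| = √(11265484² + 2678886²) ≈ 1.158e+07, ∠D ≈ 166.62°
|G| = 6714.1 / 1.158e+07 ≈ 0.0005798
Gain = 20 log₁₀(0.0005798) ≈ -64.73 dB
∠G = 89.66° − 166.62° = -76.96°

-64.7 dB, -77.0°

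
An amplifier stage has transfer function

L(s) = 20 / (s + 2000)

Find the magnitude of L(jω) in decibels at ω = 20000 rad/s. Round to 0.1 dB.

Substitute s = j20000:
Numerator: 20 = 20 + j0
Denominator: (j20000) + 2000 = 2000 + j20000
|N| = √(20² + 0²) ≈ 20, ∠N ≈ 0.00°
|D| = √(2000² + 20000²) ≈ 20100, ∠D ≈ 84.29°
|L| = 20 / 20100 ≈ 0.00099502
Gain = 20 log₁₀(0.00099502) ≈ -60.04 dB

-60.0 dB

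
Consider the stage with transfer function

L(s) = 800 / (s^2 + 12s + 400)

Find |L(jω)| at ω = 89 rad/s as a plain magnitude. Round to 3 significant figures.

At s = jω = j89:
quadratic: (j89)² + 12·j89 + 400 = -7521 + j1068 → |·| ≈ 7596.5, ∠ ≈ 171.92°
|L| = 800 / 7596.5 ≈ 0.10531

0.105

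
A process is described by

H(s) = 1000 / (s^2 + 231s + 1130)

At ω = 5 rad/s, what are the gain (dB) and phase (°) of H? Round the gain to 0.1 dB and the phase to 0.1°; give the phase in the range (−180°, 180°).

Substitute s = j5:
Numerator: 1000 = 1000 + j0
Denominator: (j5)^2 + 231(j5) + 1130 = 1105 + j1155
|N| = √(1000² + 0²) ≈ 1000, ∠N ≈ 0.00°
|D| = √(1105² + 1155²) ≈ 1598.5, ∠D ≈ 46.27°
|H| = 1000 / 1598.5 ≈ 0.62559
Gain = 20 log₁₀(0.62559) ≈ -4.07 dB
∠H = 0.00° − 46.27° = -46.27°

-4.1 dB, -46.3°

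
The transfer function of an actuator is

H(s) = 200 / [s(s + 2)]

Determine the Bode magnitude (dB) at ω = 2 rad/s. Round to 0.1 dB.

At s = jω = j2:
pole (s+2): 2 + j2 → |·| = √(2²+2²) = √8 ≈ 2.8284, ∠ = arctan(2/2) ≈ 45.00°
pole at origin: |s| = 2, ∠ = 90.00° (in denominator)
|H| = 200 / 5.6568 ≈ 35.356
Gain = 20 log₁₀(35.356) ≈ 30.97 dB

31.0 dB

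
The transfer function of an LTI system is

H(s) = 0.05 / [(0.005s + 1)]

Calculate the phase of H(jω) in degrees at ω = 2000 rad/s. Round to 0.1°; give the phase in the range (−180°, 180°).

-84.3°

At ω = 2000 rad/s:
pole (1 + j2000·0.005) = 1 + j10 → |·| ≈ 10.05, ∠ ≈ 84.29°
∠H = (0°) − (84.29°) = -84.29°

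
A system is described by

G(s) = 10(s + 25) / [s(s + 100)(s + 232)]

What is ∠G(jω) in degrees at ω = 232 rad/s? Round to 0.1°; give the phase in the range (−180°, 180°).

-117.8°

At s = jω = j232:
zero (s+25): 25 + j232 → |·| = √(25²+232²) = √54449 ≈ 233.34, ∠ = arctan(232/25) ≈ 83.85°
pole (s+100): 100 + j232 → |·| = √(100²+232²) = √63824 ≈ 252.63, ∠ = arctan(232/100) ≈ 66.68°
pole (s+232): 232 + j232 → |·| = √(232²+232²) = √107648 ≈ 328.1, ∠ = arctan(232/232) ≈ 45.00°
pole at origin: |s| = 232, ∠ = 90.00° (in denominator)
∠G = 83.85° − 201.68° = -117.83°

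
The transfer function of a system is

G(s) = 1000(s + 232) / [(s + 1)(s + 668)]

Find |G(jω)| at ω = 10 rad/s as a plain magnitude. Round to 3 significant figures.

At s = jω = j10:
zero (s+232): 232 + j10 → |·| = √(232²+10²) = √53924 ≈ 232.22, ∠ = arctan(10/232) ≈ 2.47°
pole (s+1): 1 + j10 → |·| = √(1²+10²) = √101 ≈ 10.05, ∠ = arctan(10/1) ≈ 84.29°
pole (s+668): 668 + j10 → |·| = √(668²+10²) = √446324 ≈ 668.07, ∠ = arctan(10/668) ≈ 0.86°
|G| = 1000 · 232.22 / 6714.1 ≈ 34.587

34.6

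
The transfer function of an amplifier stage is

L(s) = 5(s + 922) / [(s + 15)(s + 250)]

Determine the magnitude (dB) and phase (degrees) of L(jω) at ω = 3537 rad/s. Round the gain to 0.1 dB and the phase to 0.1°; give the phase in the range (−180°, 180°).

-56.7 dB, -100.3°

At s = jω = j3537:
zero (s+922): 922 + j3537 → |·| = √(922²+3537²) = √13360453 ≈ 3655.2, ∠ = arctan(3537/922) ≈ 75.39°
pole (s+15): 15 + j3537 → |·| = √(15²+3537²) = √12510594 ≈ 3537, ∠ = arctan(3537/15) ≈ 89.76°
pole (s+250): 250 + j3537 → |·| = √(250²+3537²) = √12572869 ≈ 3545.8, ∠ = arctan(3537/250) ≈ 85.96°
|L| = 5 · 3655.2 / 1.2541e+07 ≈ 0.0014573
Gain = 20 log₁₀(0.0014573) ≈ -56.73 dB
∠L = 75.39° − 175.72° = -100.33°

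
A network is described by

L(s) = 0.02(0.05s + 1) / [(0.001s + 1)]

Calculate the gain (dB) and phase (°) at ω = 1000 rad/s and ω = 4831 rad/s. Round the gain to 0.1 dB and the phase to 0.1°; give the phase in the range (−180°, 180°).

ω = 1000: -3.0 dB, 43.9°; ω = 4831: -0.2 dB, 11.5°

At ω = 1000 rad/s:
zero (1 + j1000·0.05) = 1 + j50 → |·| ≈ 50.01, ∠ ≈ 88.85°
pole (1 + j1000·0.001) = 1 + j1 → |·| ≈ 1.4142, ∠ ≈ 45.00°
|L| = 0.02 · 50.01 / (1.4142) ≈ 0.70725
Gain = 20 log₁₀(0.70725) ≈ -3.01 dB
∠L = (88.85°) − (45.00°) = 43.85°

At ω = 4831 rad/s:
zero (1 + j4831·0.05) = 1 + j241.55 → |·| ≈ 241.55, ∠ ≈ 89.76°
pole (1 + j4831·0.001) = 1 + j4.831 → |·| ≈ 4.9334, ∠ ≈ 78.31°
|L| = 0.02 · 241.55 / (4.9334) ≈ 0.97924
Gain = 20 log₁₀(0.97924) ≈ -0.18 dB
∠L = (89.76°) − (78.31°) = 11.45°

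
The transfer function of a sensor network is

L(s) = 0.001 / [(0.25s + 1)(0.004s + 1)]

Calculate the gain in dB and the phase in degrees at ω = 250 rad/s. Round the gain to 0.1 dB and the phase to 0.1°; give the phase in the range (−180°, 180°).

At ω = 250 rad/s:
pole (1 + j250·0.25) = 1 + j62.5 → |·| ≈ 62.508, ∠ ≈ 89.08°
pole (1 + j250·0.004) = 1 + j1 → |·| ≈ 1.4142, ∠ ≈ 45.00°
|L| = 0.001 · 1 / (62.508 · 1.4142) ≈ 1.1312e-05
Gain = 20 log₁₀(1.1312e-05) ≈ -98.93 dB
∠L = (0°) − (89.08° + 45.00°) = -134.08°

-98.9 dB, -134.1°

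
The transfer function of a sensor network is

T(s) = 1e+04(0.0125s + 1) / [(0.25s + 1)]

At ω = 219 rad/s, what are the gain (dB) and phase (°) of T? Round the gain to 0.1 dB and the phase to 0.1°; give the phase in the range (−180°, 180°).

At ω = 219 rad/s:
zero (1 + j219·0.0125) = 1 + j2.7375 → |·| ≈ 2.9144, ∠ ≈ 69.93°
pole (1 + j219·0.25) = 1 + j54.75 → |·| ≈ 54.759, ∠ ≈ 88.95°
|T| = 1e+04 · 2.9144 / (54.759) ≈ 532.22
Gain = 20 log₁₀(532.22) ≈ 54.52 dB
∠T = (69.93°) − (88.95°) = -19.02°

54.5 dB, -19.0°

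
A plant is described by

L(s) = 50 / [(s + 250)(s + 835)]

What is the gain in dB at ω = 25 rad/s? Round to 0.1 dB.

At s = jω = j25:
pole (s+250): 250 + j25 → |·| = √(250²+25²) = √63125 ≈ 251.25, ∠ = arctan(25/250) ≈ 5.71°
pole (s+835): 835 + j25 → |·| = √(835²+25²) = √697850 ≈ 835.37, ∠ = arctan(25/835) ≈ 1.71°
|L| = 50 / 2.0989e+05 ≈ 0.00023822
Gain = 20 log₁₀(0.00023822) ≈ -72.46 dB

-72.5 dB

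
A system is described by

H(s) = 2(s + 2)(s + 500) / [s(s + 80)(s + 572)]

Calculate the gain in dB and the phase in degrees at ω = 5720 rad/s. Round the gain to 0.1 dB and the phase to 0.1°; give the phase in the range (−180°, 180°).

-69.1 dB, -88.5°

At s = jω = j5720:
zero (s+2): 2 + j5720 → |·| = √(2²+5720²) = √32718404 ≈ 5720, ∠ = arctan(5720/2) ≈ 89.98°
zero (s+500): 500 + j5720 → |·| = √(500²+5720²) = √32968400 ≈ 5741.8, ∠ = arctan(5720/500) ≈ 85.00°
pole (s+80): 80 + j5720 → |·| = √(80²+5720²) = √32724800 ≈ 5720.6, ∠ = arctan(5720/80) ≈ 89.20°
pole (s+572): 572 + j5720 → |·| = √(572²+5720²) = √33045584 ≈ 5748.5, ∠ = arctan(5720/572) ≈ 84.29°
pole at origin: |s| = 5720, ∠ = 90.00° (in denominator)
|H| = 2 · 3.2843e+07 / 1.881e+11 ≈ 0.00034921
Gain = 20 log₁₀(0.00034921) ≈ -69.14 dB
∠H = 174.98° − 263.49° = -88.51°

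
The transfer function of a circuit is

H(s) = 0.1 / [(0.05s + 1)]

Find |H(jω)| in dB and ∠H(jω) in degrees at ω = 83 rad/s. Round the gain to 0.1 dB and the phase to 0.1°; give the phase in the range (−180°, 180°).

-32.6 dB, -76.5°

At ω = 83 rad/s:
pole (1 + j83·0.05) = 1 + j4.15 → |·| ≈ 4.2688, ∠ ≈ 76.45°
|H| = 0.1 · 1 / (4.2688) ≈ 0.023426
Gain = 20 log₁₀(0.023426) ≈ -32.61 dB
∠H = (0°) − (76.45°) = -76.45°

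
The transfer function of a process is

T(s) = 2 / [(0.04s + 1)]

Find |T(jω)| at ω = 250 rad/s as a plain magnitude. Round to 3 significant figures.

0.199

At ω = 250 rad/s:
pole (1 + j250·0.04) = 1 + j10 → |·| ≈ 10.05, ∠ ≈ 84.29°
|T| = 2 · 1 / (10.05) ≈ 0.199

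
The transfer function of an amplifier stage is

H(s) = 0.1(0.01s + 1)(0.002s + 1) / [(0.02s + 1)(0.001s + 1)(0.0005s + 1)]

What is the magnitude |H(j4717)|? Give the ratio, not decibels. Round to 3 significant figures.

At ω = 4717 rad/s:
zero (1 + j4717·0.01) = 1 + j47.17 → |·| ≈ 47.181, ∠ ≈ 88.79°
zero (1 + j4717·0.002) = 1 + j9.434 → |·| ≈ 9.4869, ∠ ≈ 83.95°
pole (1 + j4717·0.02) = 1 + j94.34 → |·| ≈ 94.345, ∠ ≈ 89.39°
pole (1 + j4717·0.001) = 1 + j4.717 → |·| ≈ 4.8218, ∠ ≈ 78.03°
pole (1 + j4717·0.0005) = 1 + j2.3585 → |·| ≈ 2.5617, ∠ ≈ 67.02°
|H| = 0.1 · 47.181 · 9.4869 / (94.345 · 4.8218 · 2.5617) ≈ 0.038409

0.0384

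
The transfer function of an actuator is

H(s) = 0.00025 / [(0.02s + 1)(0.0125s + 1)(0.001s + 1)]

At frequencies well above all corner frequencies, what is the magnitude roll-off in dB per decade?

Each pole contributes −20 dB/decade at high frequency; each zero contributes +20 dB/decade.
Net: 0 zero(s) − 3 pole(s) → -60 dB/decade.

-60 dB/decade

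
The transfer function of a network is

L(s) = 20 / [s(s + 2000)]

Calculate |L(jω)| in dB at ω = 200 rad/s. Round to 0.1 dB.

-86.1 dB

At s = jω = j200:
pole (s+2000): 2000 + j200 → |·| = √(2000²+200²) = √4040000 ≈ 2010, ∠ = arctan(200/2000) ≈ 5.71°
pole at origin: |s| = 200, ∠ = 90.00° (in denominator)
|L| = 20 / 4.02e+05 ≈ 4.9751e-05
Gain = 20 log₁₀(4.9751e-05) ≈ -86.06 dB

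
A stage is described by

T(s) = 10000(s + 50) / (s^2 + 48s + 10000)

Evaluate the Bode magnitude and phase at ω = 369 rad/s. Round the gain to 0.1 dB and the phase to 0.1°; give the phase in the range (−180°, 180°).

At s = jω = j369:
zero (s+50): 50 + j369 → |·| = √(50²+369²) = √138661 ≈ 372.37, ∠ = arctan(369/50) ≈ 82.28°
quadratic: (j369)² + 48·j369 + 10000 = -126161 + j17712 → |·| ≈ 1.274e+05, ∠ ≈ 172.01°
|T| = 10000 · 372.37 / 1.274e+05 ≈ 29.228
Gain = 20 log₁₀(29.228) ≈ 29.32 dB
∠T = 82.28° − 172.01° = -89.73°

29.3 dB, -89.7°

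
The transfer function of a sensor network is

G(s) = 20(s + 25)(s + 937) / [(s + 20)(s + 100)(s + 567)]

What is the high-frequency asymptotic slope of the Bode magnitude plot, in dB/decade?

Each pole contributes −20 dB/decade at high frequency; each zero contributes +20 dB/decade.
Net: 2 zero(s) − 3 pole(s) → -20 dB/decade.

-20 dB/decade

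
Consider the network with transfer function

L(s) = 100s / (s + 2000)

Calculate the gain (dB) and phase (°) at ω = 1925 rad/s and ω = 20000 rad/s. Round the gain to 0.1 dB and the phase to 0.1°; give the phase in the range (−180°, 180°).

At s = jω = j1925:
zero at origin: s = j1925 → |·| = 1925, ∠ = 90.00°
pole (s+2000): 2000 + j1925 → |·| = √(2000²+1925²) = √7705625 ≈ 2775.9, ∠ = arctan(1925/2000) ≈ 43.91°
|L| = 100 · 1925 / 2775.9 ≈ 69.347
Gain = 20 log₁₀(69.347) ≈ 36.82 dB
∠L = 90.00° − 43.91° = 46.09°

At s = jω = j20000:
zero at origin: s = j20000 → |·| = 20000, ∠ = 90.00°
pole (s+2000): 2000 + j20000 → |·| = √(2000²+20000²) = √404000000 ≈ 20100, ∠ = arctan(20000/2000) ≈ 84.29°
|L| = 100 · 20000 / 20100 ≈ 99.502
Gain = 20 log₁₀(99.502) ≈ 39.96 dB
∠L = 90.00° − 84.29° = 5.71°

ω = 1925: 36.8 dB, 46.1°; ω = 20000: 40.0 dB, 5.7°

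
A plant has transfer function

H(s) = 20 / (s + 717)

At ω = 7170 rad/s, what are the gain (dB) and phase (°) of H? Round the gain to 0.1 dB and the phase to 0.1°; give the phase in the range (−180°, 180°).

-51.1 dB, -84.3°

Substitute s = j7170:
Numerator: 20 = 20 + j0
Denominator: (j7170) + 717 = 717 + j7170
|N| = √(20² + 0²) ≈ 20, ∠N ≈ 0.00°
|D| = √(717² + 7170²) ≈ 7205.8, ∠D ≈ 84.29°
|H| = 20 / 7205.8 ≈ 0.0027755
Gain = 20 log₁₀(0.0027755) ≈ -51.13 dB
∠H = 0.00° − 84.29° = -84.29°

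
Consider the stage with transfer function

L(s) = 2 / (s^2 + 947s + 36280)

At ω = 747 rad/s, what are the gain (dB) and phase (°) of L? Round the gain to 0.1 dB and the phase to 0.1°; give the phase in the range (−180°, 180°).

Substitute s = j747:
Numerator: 2 = 2 + j0
Denominator: (j747)^2 + 947(j747) + 36280 = -521729 + j707409
|N| = √(2² + 0²) ≈ 2, ∠N ≈ 0.00°
|D| = √(521729² + 707409²) ≈ 8.7899e+05, ∠D ≈ 126.41°
|L| = 2 / 8.7899e+05 ≈ 2.2753e-06
Gain = 20 log₁₀(2.2753e-06) ≈ -112.86 dB
∠L = 0.00° − 126.41° = -126.41°

-112.9 dB, -126.4°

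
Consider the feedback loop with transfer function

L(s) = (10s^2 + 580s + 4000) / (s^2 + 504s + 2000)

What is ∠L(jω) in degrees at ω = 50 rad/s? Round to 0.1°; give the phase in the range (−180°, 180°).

Substitute s = j50:
Numerator: 10(j50)^2 + 580(j50) + 4000 = -21000 + j29000
Denominator: (j50)^2 + 504(j50) + 2000 = -500 + j25200
|N| = √(21000² + 29000²) ≈ 35805, ∠N ≈ 125.91°
|D| = √(500² + 25200²) ≈ 25205, ∠D ≈ 91.14°
∠L = 125.91° − 91.14° = 34.77°

34.8°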